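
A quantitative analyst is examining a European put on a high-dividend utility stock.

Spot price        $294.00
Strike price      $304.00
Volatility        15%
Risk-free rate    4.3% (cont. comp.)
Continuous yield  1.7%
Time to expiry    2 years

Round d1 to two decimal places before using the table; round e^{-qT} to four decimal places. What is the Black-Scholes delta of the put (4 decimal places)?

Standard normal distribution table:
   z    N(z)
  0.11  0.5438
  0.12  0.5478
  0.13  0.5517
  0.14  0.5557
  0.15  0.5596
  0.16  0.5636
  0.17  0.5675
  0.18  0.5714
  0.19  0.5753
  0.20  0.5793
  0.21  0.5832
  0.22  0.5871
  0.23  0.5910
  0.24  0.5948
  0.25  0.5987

-0.4105

σ√T = 0.15 × 1.4142 = 0.2121
d₁ = [ln(294/304) + (0.043 − 0.017 + 0.15²/2)·2] / 0.2121 = [-0.0334 + 0.0745] / 0.2121 = 0.1935 → 0.19
N(d₁) = N(0.19) = 0.5753
Δ_put = exp(−qT)·(N(d₁) − 1) = 0.9666·(0.5753 − 1) = -0.4105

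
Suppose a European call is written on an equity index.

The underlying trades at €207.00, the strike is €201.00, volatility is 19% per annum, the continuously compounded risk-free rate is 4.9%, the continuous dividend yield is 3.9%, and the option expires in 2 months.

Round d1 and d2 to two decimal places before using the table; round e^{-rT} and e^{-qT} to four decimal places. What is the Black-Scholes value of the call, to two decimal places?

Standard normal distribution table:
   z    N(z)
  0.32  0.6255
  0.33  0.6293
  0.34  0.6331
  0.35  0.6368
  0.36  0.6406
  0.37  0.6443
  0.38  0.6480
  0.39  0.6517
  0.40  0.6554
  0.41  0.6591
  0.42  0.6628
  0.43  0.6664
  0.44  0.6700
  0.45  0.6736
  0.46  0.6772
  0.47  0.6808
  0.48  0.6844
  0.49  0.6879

€10.07

T = 0.1667;  σ√T = 0.0776
d₁ = [ln(207/201) + (0.049 − 0.039 + ½·0.19²)·0.1667] / (σ√T) = (0.0294 + 0.0047) / 0.0776 = 0.4395 → 0.44
d₂ = 0.4395 − 0.0776 = 0.3619 → 0.36
exp(−qT) = exp(−0.039·0.1667) = 0.9935;  exp(−rT) = exp(−0.049·0.1667) = 0.9919
N(d₁) = N(0.44) = 0.6700;  N(d₂) = N(0.36) = 0.6406
C = 207·0.9935·0.6700 − 201·0.9919·0.6406 = 137.7885 − 127.7176 = 10.0709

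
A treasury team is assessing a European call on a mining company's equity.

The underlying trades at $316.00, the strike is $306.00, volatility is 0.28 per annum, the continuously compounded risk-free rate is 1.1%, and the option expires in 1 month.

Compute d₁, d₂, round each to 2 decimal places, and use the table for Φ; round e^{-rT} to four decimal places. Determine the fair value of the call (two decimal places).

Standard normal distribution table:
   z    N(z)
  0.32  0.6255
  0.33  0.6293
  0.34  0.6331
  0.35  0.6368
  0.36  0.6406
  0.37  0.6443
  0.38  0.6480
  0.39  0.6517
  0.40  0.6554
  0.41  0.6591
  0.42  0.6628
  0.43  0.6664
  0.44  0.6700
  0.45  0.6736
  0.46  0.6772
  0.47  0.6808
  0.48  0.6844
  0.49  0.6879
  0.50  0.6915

T = 0.08333;  σ√T = 0.0808
d₁ = [ln(316/306) + (0.011 + 0.28²/2)·0.08333] / 0.0808 = [0.0322 + 0.0042] / 0.0808 = 0.4496 which rounds to 0.45
d₂ = d₁ − σ√T = 0.4496 − 0.0808 = 0.3688 which rounds to 0.37
e^(−rT) = e^(−0.011·0.08333) = 0.9991
C = 316·N(0.45) − 306·0.9991·N(0.37) = 316·0.6736 − 306·0.9991·0.6443 = 212.8576 − 196.9784 = 15.8792

$15.88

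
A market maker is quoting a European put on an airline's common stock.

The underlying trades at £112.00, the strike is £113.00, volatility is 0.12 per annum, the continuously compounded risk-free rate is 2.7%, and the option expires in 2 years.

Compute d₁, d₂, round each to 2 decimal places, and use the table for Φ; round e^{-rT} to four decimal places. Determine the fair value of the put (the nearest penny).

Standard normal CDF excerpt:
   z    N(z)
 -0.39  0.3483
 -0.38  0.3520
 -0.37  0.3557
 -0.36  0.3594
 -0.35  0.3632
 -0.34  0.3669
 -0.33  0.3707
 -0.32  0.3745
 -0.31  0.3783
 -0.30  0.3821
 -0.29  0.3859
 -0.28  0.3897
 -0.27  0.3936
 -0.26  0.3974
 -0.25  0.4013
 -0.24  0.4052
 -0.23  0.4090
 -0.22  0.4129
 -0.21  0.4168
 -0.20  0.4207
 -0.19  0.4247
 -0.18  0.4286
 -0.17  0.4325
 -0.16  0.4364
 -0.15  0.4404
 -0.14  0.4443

£5.21

T = 2;  σ√T = 0.1697
ln(S/K) + (r + σ²/2)T = ln(112/113) + (0.027 + 0.12²/2)·2 = -0.0089 + 0.0684 = 0.0595
d₁ = 0.0595 / 0.1697 = 0.3507 ⇒ 0.35
d₂ = d₁ − σ√T = 0.3507 − 0.1697 = 0.1810 ⇒ 0.18
exp(−rT) = exp(−0.027·2) = 0.9474
N(−d₂) = N(-0.18) = 0.4286;  N(−d₁) = N(-0.35) = 0.3632
P = 113·0.9474·0.4286 − 112·0.3632 = 45.8843 − 40.6784 = 5.2059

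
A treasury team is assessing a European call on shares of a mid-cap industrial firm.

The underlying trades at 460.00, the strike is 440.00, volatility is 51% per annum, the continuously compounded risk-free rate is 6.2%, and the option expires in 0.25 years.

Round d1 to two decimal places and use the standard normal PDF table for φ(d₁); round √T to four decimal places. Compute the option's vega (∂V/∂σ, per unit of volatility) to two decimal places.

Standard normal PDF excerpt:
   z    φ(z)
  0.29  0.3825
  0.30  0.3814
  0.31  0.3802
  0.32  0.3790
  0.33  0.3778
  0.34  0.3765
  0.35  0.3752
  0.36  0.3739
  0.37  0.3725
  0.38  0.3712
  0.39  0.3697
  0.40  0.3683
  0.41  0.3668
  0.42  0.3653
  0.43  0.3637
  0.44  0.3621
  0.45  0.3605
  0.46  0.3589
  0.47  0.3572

σ√T = 0.51·√0.25 = 0.2550
d₁ = [ln(460/440) + (0.062 + ½·0.51²)·0.25] / (σ√T) = (0.0445 + 0.0480) / 0.2550 = 0.3626 → 0.36
√T = √0.25 = 0.5000
φ(d₁) = φ(0.36) = 0.3739
vega = S·φ(d₁)·√T = 460·0.3739·0.5000 = 85.9970
(The put has the same vega.)

86.00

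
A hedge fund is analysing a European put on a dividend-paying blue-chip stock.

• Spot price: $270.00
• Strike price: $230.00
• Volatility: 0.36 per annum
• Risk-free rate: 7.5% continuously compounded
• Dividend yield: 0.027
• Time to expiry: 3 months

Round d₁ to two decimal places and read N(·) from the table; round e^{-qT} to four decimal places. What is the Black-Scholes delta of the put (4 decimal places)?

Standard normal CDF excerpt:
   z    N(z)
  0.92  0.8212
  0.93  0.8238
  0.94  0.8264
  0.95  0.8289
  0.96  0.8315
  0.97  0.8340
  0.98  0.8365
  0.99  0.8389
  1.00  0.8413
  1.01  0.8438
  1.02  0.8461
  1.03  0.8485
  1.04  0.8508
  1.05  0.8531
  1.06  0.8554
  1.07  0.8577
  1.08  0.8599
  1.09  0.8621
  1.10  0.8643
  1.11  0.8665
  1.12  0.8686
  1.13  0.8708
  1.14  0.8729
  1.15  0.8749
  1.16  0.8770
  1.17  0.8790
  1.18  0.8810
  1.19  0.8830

-0.1459

σ√T = 0.36·√0.25 = 0.1800
ln(S/K) + (r − q + σ²/2)T = ln(270/230) + (0.075 − 0.027 + 0.36²/2)·0.25 = 0.1603 + 0.0282 = 0.1885
d₁ = 0.1885 / 0.1800 = 1.0475 ≈ 1.05
N(d₁) = N(1.05) = 0.8531
Δ_put = e^(−qT)·(N(d₁) − 1) = 0.9933·(0.8531 − 1) = -0.1459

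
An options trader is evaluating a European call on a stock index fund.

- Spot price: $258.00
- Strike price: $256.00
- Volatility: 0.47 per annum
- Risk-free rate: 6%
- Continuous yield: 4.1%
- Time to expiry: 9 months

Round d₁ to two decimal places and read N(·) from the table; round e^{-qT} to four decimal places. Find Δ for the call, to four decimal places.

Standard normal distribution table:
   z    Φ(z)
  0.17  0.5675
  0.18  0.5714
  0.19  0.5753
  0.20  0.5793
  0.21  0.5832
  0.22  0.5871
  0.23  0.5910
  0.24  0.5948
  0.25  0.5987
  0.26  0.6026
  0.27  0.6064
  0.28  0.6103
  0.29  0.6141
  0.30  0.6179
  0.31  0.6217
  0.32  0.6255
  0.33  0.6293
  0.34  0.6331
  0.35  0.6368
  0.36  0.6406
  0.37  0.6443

0.5843

T = 0.75;  σ√T = 0.4070
d₁ = [ln(258/256) + (0.06 − 0.041 + 0.47²/2)·0.75] / 0.4070 = [0.0078 + 0.0971] / 0.4070 = 0.2576 ≈ 0.26
N(d₁) = N(0.26) = 0.6026
Δ_call = exp(−qT)·N(d₁) = 0.9697·0.6026 = 0.5843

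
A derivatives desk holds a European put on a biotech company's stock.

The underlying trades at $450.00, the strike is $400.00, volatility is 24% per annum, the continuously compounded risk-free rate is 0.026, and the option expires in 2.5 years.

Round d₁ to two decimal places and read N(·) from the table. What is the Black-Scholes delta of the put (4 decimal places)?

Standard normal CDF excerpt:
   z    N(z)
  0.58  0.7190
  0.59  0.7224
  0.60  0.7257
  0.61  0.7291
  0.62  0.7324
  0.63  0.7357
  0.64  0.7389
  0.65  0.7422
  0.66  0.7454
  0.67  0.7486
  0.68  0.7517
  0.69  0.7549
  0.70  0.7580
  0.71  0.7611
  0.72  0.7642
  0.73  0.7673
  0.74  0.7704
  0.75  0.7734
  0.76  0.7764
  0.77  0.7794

T = 2.5;  σ√T = 0.3795
d₁ = [ln(450/400) + (0.026 + 0.24²/2)·2.5] / 0.3795 = [0.1178 + 0.1370] / 0.3795 = 0.6714 ⇒ 0.67
N(d₁) = N(0.67) = 0.7486
Δ_put = N(d₁) − 1 = 0.7486 − 1 = -0.2514

-0.2514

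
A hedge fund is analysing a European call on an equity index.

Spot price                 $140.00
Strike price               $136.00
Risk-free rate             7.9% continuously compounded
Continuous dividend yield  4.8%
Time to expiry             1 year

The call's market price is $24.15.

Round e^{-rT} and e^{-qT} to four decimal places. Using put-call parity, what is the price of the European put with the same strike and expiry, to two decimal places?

exp(−qT) = exp(−0.048·1) = 0.9531;  exp(−rT) = exp(−0.079·1) = 0.9240
Put-call parity: C − P = S·e^(−qT) − K·e^(−rT) = 140·0.9531 − 136·0.9240 = 133.4340 − 125.6640 = 7.7700
P = C − (C − P) = 24.15 − (7.7700) = 16.3800

$16.38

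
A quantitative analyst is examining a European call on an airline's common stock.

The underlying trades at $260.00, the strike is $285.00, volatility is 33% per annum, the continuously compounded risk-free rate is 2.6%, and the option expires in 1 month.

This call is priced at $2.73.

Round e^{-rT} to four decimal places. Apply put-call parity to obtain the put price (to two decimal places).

$27.10

e^(−rT) = e^(−0.026·0.08333) = 0.9978
Put-call parity: C − P = S − K·e^(−rT) = 260 − 285·0.9978 = 260 − 284.3730 = -24.3730
P = C − (C − P) = 2.73 − (-24.3730) = 27.1030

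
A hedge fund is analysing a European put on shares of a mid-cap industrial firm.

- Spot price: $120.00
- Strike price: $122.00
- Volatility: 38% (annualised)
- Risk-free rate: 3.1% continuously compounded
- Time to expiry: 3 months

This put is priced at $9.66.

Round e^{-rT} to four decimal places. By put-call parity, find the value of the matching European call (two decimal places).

$8.60

e^(−rT) = e^(−0.031·0.25) = 0.9923
Put-call parity: C − P = S − K·e^(−rT) = 120 − 122·0.9923 = 120 − 121.0606 = -1.0606
C = P + (C − P) = 9.66 + (-1.0606) = 8.5994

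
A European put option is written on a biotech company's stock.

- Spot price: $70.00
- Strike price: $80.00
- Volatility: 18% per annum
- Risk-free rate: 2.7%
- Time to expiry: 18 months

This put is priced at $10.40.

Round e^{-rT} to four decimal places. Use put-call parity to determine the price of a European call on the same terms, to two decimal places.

$3.58

exp(−rT) = exp(−0.027·1.5) = 0.9603
Put-call parity: C − P = S − K·e^(−rT) = 70 − 80·0.9603 = 70 − 76.8240 = -6.8240
C = P + (C − P) = 10.40 + (-6.8240) = 3.5760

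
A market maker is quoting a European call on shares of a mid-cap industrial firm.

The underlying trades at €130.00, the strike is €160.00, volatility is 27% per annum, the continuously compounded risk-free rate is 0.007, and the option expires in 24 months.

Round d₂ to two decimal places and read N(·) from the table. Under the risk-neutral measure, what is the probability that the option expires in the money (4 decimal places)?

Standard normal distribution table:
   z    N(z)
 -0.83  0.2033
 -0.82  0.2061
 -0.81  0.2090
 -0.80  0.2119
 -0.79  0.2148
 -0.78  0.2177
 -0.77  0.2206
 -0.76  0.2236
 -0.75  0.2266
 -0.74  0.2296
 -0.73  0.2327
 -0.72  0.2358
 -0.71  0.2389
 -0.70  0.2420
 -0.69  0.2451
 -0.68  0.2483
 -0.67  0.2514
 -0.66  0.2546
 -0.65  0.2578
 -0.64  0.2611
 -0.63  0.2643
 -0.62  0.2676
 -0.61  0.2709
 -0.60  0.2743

0.2420

T = 2;  σ√T = 0.3818
d₁ = [ln(130/160) + (0.007 + 0.27²/2)·2] / 0.3818 = [-0.2076 + 0.0869] / 0.3818 = -0.3162 ≈ -0.32
d₂ = d₁ − σ√T = -0.3162 − 0.3818 = -0.6980 ≈ -0.70
Pr(exercise) under Q = N(d₂) = 0.2420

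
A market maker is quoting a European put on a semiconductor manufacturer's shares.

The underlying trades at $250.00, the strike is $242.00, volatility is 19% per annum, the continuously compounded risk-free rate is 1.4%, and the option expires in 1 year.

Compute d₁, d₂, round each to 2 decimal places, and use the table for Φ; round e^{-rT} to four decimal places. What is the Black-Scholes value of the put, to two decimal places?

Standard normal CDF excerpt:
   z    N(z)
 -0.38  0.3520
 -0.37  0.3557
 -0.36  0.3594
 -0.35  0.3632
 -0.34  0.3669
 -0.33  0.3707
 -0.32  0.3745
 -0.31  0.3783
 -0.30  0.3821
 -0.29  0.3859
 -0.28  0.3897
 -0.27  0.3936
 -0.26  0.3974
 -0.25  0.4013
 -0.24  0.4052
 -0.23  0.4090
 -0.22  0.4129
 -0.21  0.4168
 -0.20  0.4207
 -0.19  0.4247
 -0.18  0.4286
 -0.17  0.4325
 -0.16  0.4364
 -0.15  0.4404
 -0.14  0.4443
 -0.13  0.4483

σ√T = 0.19 × 1.0000 = 0.1900
ln(S/K) + (r + σ²/2)T = ln(250/242) + (0.014 + 0.19²/2)·1 = 0.0325 + 0.0321 = 0.0646
d₁ = 0.0646 / 0.1900 = 0.3399 ⇒ 0.34
d₂ = d₁ − σ√T = 0.3399 − 0.1900 = 0.1499 ⇒ 0.15
exp(−rT) = exp(−0.014·1) = 0.9861
N(−d₂) = N(-0.15) = 0.4404;  N(−d₁) = N(-0.34) = 0.3669
P = 242·0.9861·0.4404 − 250·0.3669 = 105.0954 − 91.7250 = 13.3704

$13.37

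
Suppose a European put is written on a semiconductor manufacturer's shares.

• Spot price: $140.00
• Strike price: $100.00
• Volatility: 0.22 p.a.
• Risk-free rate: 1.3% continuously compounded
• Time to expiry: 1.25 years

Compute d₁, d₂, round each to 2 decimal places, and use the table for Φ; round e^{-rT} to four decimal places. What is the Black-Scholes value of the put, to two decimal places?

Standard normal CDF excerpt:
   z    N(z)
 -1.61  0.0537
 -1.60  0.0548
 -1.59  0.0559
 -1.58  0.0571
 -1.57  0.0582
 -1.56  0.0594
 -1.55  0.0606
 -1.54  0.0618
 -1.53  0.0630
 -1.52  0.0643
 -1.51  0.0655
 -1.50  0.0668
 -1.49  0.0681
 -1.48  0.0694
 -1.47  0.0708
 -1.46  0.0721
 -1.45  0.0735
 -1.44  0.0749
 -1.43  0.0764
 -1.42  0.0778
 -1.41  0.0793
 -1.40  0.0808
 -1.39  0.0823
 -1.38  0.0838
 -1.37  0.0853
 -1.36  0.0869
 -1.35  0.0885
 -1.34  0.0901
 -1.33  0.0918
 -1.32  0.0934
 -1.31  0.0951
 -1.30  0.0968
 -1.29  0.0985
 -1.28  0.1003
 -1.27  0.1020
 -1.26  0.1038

$1.04

T = 1.25;  σ√T = 0.2460
d₁ = [ln(140/100) + (0.013 + 0.22²/2)·1.25] / 0.2460 = [0.3365 + 0.0465] / 0.2460 = 1.5570 ⇒ 1.56
d₂ = d₁ − σ√T = 1.5570 − 0.2460 = 1.3110 ⇒ 1.31
e^(−rT) = e^(−0.013·1.25) = 0.9839
N(−d₂) = N(-1.31) = 0.0951;  N(−d₁) = N(-1.56) = 0.0594
P = 100·0.9839·0.0951 − 140·0.0594 = 9.3569 − 8.3160 = 1.0409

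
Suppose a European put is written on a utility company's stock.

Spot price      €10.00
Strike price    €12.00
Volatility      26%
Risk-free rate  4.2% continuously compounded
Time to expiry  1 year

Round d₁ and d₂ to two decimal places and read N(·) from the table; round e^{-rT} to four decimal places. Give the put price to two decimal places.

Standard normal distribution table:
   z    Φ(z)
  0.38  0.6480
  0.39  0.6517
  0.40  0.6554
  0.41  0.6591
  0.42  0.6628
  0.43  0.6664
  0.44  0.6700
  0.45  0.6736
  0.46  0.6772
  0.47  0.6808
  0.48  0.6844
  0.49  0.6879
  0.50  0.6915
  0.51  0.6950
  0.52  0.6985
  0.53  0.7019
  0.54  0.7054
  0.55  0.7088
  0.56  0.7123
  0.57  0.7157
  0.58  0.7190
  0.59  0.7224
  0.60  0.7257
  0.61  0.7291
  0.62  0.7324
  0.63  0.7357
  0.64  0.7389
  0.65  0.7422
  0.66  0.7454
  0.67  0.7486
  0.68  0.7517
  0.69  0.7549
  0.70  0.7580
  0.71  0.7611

σ√T = 0.26·√1 = 0.2600
d₁ = [ln(10/12) + (0.042 + 0.26²/2)·1] / 0.2600 = [-0.1823 + 0.0758] / 0.2600 = -0.4097 which rounds to -0.41
d₂ = d₁ − σ√T = -0.4097 − 0.2600 = -0.6697 which rounds to -0.67
e^(−rT) = e^(−0.042·1) = 0.9589
P = 12·0.9589·N(0.67) − 10·N(0.41) = 12·0.9589·0.7486 − 10·0.6591 = 8.6140 − 6.5910 = 2.0230

€2.02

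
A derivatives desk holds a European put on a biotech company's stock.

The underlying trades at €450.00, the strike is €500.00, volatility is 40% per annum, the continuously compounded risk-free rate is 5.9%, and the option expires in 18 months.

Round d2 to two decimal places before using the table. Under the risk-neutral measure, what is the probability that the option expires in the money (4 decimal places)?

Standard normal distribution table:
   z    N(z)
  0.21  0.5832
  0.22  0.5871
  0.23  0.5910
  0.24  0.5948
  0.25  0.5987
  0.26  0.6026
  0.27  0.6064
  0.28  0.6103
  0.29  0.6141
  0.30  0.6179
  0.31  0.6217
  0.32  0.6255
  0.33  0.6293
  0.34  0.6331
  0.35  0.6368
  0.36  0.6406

σ√T = 0.4·√1.5 = 0.4899
d₁ = [ln(450/500) + (0.059 + 0.4²/2)·1.5] / 0.4899 = [-0.1054 + 0.2085] / 0.4899 = 0.2105 which rounds to 0.21
d₂ = d₁ − σ√T = 0.2105 − 0.4899 = -0.2794 which rounds to -0.28
Pr(exercise) under Q = N(−d₂) = N(0.28) = 0.6103

0.6103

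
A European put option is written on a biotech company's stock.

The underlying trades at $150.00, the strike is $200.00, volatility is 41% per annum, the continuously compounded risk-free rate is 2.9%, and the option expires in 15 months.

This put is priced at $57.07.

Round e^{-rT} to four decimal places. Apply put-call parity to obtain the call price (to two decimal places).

$14.19

e^(−rT) = e^(−0.029·1.25) = 0.9644
Put-call parity: C − P = S − K·e^(−rT) = 150 − 200·0.9644 = 150 − 192.8800 = -42.8800
C = P + (C − P) = 57.07 + (-42.8800) = 14.1900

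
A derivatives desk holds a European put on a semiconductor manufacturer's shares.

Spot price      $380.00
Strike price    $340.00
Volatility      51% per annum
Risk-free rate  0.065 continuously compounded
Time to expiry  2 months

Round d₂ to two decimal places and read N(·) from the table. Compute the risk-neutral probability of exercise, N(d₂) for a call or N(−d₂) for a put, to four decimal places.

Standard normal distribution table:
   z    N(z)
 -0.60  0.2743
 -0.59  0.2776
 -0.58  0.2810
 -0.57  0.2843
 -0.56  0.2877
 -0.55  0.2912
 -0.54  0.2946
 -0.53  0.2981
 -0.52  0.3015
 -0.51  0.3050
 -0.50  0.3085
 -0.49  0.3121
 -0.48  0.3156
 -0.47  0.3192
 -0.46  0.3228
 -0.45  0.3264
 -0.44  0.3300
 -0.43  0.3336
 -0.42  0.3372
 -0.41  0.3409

σ√T = 0.51·√0.1667 = 0.2082
d₁ = [ln(380/340) + (0.065 + 0.51²/2)·0.1667] / 0.2082 = [0.1112 + 0.0325] / 0.2082 = 0.6903 which rounds to 0.69
d₂ = d₁ − σ√T = 0.6903 − 0.2082 = 0.4821 which rounds to 0.48
Pr(exercise) under Q = N(−d₂) = N(-0.48) = 0.3156

0.3156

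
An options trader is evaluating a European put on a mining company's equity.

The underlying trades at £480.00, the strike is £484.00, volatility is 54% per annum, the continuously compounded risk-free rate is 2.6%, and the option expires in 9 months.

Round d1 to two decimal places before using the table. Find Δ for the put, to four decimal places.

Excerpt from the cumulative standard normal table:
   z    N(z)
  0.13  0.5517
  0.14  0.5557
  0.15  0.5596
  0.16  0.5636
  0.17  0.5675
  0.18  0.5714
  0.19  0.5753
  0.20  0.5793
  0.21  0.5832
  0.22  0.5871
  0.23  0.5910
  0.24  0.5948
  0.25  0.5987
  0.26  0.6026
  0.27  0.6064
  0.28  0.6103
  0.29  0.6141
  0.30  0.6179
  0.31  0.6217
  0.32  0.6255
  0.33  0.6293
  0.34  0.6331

-0.3974

σ√T = 0.54 × 0.8660 = 0.4677
ln(S/K) + (r + σ²/2)T = ln(480/484) + (0.026 + 0.54²/2)·0.75 = -0.0083 + 0.1289 = 0.1206
d₁ = 0.1206 / 0.4677 = 0.2578 which rounds to 0.26
N(d₁) = N(0.26) = 0.6026
Δ_put = N(d₁) − 1 = 0.6026 − 1 = -0.3974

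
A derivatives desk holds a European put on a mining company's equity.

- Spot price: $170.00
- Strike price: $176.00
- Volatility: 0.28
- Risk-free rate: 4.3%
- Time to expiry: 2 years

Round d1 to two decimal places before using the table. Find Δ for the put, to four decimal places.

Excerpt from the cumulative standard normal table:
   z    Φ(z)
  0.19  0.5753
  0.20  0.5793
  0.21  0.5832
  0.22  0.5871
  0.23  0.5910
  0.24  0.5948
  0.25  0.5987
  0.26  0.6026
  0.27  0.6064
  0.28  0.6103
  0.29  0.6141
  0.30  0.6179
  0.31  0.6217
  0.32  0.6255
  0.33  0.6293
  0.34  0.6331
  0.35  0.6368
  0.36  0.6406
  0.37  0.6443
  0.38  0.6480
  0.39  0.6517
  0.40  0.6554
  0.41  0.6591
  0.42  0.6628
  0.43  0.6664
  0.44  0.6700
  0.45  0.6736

-0.3707

σ√T = 0.28 × 1.4142 = 0.3960
d₁ = [ln(170/176) + (0.043 + ½·0.28²)·2] / (σ√T) = (-0.0347 + 0.1644) / 0.3960 = 0.3276 which rounds to 0.33
N(d₁) = N(0.33) = 0.6293
Δ_put = N(d₁) − 1 = 0.6293 − 1 = -0.3707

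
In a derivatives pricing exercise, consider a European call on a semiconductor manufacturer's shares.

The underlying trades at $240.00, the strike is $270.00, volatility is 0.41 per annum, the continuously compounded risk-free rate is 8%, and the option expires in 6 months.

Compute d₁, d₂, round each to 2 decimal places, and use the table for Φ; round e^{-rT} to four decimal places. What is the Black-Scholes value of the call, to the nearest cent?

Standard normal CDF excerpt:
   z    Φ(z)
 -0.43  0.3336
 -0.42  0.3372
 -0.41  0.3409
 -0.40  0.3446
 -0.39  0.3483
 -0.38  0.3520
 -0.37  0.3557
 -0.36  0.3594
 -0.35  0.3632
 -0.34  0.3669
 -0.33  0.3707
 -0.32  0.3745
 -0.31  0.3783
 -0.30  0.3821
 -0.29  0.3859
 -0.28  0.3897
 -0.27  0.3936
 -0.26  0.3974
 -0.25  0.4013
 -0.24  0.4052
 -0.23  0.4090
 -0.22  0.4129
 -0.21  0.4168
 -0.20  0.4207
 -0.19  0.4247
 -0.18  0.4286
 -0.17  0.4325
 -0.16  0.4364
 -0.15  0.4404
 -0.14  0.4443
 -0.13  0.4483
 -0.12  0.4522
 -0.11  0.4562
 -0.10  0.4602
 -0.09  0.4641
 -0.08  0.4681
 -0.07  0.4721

$20.09

σ√T = 0.41·√0.5 = 0.2899
d₁ = [ln(240/270) + (0.08 + 0.41²/2)·0.5] / 0.2899 = [-0.1178 + 0.0820] / 0.2899 = -0.1233 → -0.12
d₂ = d₁ − σ√T = -0.1233 − 0.2899 = -0.4133 → -0.41
exp(−rT) = exp(−0.08·0.5) = 0.9608
N(d₁) = N(-0.12) = 0.4522;  N(d₂) = N(-0.41) = 0.3409
C = 240·0.4522 − 270·0.9608·0.3409 = 108.5280 − 88.4349 = 20.0931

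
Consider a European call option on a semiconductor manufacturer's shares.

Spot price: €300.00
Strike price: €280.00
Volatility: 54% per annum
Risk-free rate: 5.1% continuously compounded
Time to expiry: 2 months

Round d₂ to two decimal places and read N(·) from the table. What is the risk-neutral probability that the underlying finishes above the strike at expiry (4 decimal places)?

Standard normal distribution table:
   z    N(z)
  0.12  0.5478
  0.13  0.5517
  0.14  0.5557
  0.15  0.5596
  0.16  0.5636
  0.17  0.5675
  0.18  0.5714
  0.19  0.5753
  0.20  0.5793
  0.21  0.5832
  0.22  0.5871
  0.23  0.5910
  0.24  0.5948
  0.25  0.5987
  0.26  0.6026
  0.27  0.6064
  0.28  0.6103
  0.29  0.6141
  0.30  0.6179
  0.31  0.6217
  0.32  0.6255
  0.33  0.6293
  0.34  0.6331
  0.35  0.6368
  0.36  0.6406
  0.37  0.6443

0.5948

σ√T = 0.54 × 0.4082 = 0.2205
d₁ = [ln(300/280) + (0.051 + ½·0.54²)·0.1667] / (σ√T) = (0.0690 + 0.0328) / 0.2205 = 0.4617 → 0.46
d₂ = 0.4617 − 0.2205 = 0.2413 → 0.24
Risk-neutral Pr[S_T > K] = N(d₂) = N(0.24) = 0.5948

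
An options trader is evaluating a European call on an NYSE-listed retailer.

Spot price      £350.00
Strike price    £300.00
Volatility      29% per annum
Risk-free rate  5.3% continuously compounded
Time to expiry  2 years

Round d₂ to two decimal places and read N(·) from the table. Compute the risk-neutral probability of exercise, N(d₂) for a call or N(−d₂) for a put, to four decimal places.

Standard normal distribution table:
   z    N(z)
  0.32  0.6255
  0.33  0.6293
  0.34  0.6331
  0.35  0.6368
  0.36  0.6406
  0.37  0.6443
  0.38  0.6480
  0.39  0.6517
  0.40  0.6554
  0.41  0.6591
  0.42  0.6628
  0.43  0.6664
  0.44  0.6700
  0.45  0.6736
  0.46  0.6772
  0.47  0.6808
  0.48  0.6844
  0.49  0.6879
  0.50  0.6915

σ√T = 0.29 × 1.4142 = 0.4101
d₁ = [ln(350/300) + (0.053 + ½·0.29²)·2] / (σ√T) = (0.1542 + 0.1901) / 0.4101 = 0.8394 → 0.84
d₂ = 0.8394 − 0.4101 = 0.4293 → 0.43
Risk-neutral Pr[S_T > K] = N(d₂) = N(0.43) = 0.6664

0.6664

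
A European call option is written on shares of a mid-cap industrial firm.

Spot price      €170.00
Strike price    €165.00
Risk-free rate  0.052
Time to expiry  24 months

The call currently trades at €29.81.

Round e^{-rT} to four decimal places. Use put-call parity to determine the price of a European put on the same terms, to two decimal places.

e^(−rT) = e^(−0.052·2) = 0.9012
Put-call parity: C − P = S − K·e^(−rT) = 170 − 165·0.9012 = 170 − 148.6980 = 21.3020
P = C − (C − P) = 29.81 − (21.3020) = 8.5080

€8.51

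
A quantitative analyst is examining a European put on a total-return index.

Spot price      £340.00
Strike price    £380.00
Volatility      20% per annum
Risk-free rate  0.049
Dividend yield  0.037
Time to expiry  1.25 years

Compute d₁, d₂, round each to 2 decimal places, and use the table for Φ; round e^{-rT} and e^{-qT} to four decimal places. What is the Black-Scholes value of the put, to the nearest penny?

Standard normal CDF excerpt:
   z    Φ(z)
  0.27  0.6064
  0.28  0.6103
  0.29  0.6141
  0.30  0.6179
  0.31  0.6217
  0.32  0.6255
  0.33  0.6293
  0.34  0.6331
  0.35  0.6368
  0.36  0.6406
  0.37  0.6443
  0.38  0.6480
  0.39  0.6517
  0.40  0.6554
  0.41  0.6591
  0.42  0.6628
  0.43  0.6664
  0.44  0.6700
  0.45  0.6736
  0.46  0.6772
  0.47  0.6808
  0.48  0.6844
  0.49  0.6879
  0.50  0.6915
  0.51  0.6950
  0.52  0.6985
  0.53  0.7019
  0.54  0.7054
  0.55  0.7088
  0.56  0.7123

£49.07

T = 1.25;  σ√T = 0.2236
d₁ = [ln(340/380) + (0.049 − 0.037 + ½·0.2²)·1.25] / (σ√T) = (-0.1112 + 0.0400) / 0.2236 = -0.3185 ≈ -0.32
d₂ = -0.3185 − 0.2236 = -0.5421 ≈ -0.54
e^(−qT) = e^(−0.037·1.25) = 0.9548;  e^(−rT) = e^(−0.049·1.25) = 0.9406
N(−d₂) = N(0.54) = 0.7054;  N(−d₁) = N(0.32) = 0.6255
P = 380·0.9406·0.7054 − 340·0.9548·0.6255 = 252.1297 − 203.0573 = 49.0724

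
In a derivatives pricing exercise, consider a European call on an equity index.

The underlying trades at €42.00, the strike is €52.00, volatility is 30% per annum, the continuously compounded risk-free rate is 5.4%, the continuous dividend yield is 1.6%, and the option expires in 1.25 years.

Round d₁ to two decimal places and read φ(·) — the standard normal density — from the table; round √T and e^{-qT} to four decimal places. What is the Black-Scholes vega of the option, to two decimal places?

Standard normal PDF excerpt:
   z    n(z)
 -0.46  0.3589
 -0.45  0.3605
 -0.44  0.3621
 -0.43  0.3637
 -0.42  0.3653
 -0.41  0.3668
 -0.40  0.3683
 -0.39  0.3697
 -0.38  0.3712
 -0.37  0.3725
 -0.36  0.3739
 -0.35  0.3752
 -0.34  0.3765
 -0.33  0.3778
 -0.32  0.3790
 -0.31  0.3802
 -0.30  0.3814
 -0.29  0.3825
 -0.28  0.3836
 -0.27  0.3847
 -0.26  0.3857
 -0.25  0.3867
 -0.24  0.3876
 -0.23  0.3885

17.39

σ√T = 0.3 × 1.1180 = 0.3354
ln(S/K) + (r − q + σ²/2)T = ln(42/52) + (0.054 − 0.016 + 0.3²/2)·1.25 = -0.2136 + 0.1037 = -0.1098
d₁ = -0.1098 / 0.3354 = -0.3274 ≈ -0.33
√T = √1.25 = 1.1180
φ(d₁) = φ(-0.33) = 0.3778
e^(−qT) = e^(−0.016·1.25) = 0.9802
vega = S·e^(−qT)·φ(d₁)·√T = 42·0.9802·0.3778·1.1180 = 17.3887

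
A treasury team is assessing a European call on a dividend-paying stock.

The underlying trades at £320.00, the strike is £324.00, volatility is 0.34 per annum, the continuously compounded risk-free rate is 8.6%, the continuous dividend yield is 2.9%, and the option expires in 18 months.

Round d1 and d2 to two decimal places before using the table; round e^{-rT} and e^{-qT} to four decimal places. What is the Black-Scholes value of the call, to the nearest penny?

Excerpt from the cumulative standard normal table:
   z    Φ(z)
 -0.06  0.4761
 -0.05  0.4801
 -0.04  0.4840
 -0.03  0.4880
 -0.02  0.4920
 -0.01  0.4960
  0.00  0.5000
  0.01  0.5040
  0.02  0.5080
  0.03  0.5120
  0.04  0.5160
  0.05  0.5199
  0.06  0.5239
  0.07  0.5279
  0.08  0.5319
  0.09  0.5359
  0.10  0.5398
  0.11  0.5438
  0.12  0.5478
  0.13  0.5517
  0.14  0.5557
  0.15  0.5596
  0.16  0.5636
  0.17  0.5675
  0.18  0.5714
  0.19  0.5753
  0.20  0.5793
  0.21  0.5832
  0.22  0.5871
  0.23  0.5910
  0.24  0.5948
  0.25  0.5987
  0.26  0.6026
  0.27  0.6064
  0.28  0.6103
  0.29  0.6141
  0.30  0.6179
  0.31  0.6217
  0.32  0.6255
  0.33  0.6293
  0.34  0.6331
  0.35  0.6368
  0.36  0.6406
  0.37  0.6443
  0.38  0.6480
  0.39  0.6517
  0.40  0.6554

£59.55

σ√T = 0.34·√1.5 = 0.4164
d₁ = [ln(320/324) + (0.086 − 0.029 + 0.34²/2)·1.5] / 0.4164 = [-0.0124 + 0.1722] / 0.4164 = 0.3837 which rounds to 0.38
d₂ = d₁ − σ√T = 0.3837 − 0.4164 = -0.0327 which rounds to -0.03
e^(−qT) = e^(−0.029·1.5) = 0.9574;  e^(−rT) = e^(−0.086·1.5) = 0.8790
N(d₁) = N(0.38) = 0.6480;  N(d₂) = N(-0.03) = 0.4880
C = 320·0.9574·0.6480 − 324·0.8790·0.4880 = 198.5265 − 138.9804 = 59.5460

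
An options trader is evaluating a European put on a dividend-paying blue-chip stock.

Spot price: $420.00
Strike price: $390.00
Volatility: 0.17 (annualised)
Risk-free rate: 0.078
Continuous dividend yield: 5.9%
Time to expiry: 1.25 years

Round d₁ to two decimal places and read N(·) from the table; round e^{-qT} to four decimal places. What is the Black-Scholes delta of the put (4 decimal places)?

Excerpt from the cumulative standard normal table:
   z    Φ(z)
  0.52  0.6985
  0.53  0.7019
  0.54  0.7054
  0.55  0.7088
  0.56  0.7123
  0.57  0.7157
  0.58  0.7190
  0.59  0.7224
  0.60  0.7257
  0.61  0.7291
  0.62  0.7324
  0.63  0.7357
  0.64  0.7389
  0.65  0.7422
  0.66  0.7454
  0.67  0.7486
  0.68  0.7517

-0.2516

σ√T = 0.17·√1.25 = 0.1901
d₁ = [ln(420/390) + (0.078 − 0.059 + 0.17²/2)·1.25] / 0.1901 = [0.0741 + 0.0418] / 0.1901 = 0.6099 which rounds to 0.61
N(d₁) = N(0.61) = 0.7291
Δ_put = e^(−qT)·(N(d₁) − 1) = 0.9289·(0.7291 − 1) = -0.2516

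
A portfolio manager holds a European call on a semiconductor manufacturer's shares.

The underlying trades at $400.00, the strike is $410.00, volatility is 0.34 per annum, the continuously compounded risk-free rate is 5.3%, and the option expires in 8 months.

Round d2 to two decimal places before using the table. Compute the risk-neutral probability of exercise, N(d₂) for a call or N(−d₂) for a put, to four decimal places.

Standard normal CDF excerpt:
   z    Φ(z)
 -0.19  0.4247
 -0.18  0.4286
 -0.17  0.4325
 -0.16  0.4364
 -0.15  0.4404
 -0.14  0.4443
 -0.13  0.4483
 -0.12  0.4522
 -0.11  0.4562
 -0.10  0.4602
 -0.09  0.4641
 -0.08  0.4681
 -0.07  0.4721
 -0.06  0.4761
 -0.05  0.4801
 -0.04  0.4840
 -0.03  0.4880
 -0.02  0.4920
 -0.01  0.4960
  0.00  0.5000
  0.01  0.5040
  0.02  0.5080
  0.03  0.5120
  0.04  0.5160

T = 0.6667;  σ√T = 0.2776
ln(S/K) + (r + σ²/2)T = ln(400/410) + (0.053 + 0.34²/2)·0.6667 = -0.0247 + 0.0739 = 0.0492
d₁ = 0.0492 / 0.2776 = 0.1771 ≈ 0.18
d₂ = d₁ − σ√T = 0.1771 − 0.2776 = -0.1005 ≈ -0.10
Risk-neutral Pr[S_T > K] = N(d₂) = N(-0.10) = 0.4602

0.4602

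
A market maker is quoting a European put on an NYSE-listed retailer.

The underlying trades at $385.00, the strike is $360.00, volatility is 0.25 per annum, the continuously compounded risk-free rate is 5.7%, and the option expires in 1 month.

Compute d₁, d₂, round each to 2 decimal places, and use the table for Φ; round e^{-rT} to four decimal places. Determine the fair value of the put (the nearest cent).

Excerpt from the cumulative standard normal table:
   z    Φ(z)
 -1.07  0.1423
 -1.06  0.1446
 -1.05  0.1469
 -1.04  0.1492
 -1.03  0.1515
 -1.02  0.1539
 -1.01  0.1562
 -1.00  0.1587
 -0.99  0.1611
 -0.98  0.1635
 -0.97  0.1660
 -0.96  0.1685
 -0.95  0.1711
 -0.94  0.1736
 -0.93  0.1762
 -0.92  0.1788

$2.05

σ√T = 0.25 × 0.2887 = 0.0722
d₁ = [ln(385/360) + (0.057 + ½·0.25²)·0.08333] / (σ√T) = (0.0671 + 0.0074) / 0.0722 = 1.0322 → 1.03
d₂ = 1.0322 − 0.0722 = 0.9600 → 0.96
e^(−rT) = e^(−0.057·0.08333) = 0.9953
P = 360·0.9953·N(-0.96) − 385·N(-1.03) = 360·0.9953·0.1685 − 385·0.1515 = 60.3749 − 58.3275 = 2.0474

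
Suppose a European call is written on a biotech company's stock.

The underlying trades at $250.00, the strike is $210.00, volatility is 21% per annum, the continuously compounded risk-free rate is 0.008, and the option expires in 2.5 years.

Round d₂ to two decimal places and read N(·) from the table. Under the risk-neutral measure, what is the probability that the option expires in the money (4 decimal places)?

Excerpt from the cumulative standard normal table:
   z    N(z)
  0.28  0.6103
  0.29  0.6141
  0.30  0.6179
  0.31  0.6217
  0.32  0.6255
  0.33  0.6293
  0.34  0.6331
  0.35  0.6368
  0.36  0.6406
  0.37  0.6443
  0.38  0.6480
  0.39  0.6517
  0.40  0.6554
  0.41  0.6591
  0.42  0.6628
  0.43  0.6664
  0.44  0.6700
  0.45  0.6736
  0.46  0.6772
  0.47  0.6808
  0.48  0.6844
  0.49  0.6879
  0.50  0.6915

0.6628

σ√T = 0.21·√2.5 = 0.3320
d₁ = [ln(250/210) + (0.008 + 0.21²/2)·2.5] / 0.3320 = [0.1744 + 0.0751] / 0.3320 = 0.7514 ≈ 0.75
d₂ = d₁ − σ√T = 0.7514 − 0.3320 = 0.4193 ≈ 0.42
Pr(exercise) under Q = N(d₂) = 0.6628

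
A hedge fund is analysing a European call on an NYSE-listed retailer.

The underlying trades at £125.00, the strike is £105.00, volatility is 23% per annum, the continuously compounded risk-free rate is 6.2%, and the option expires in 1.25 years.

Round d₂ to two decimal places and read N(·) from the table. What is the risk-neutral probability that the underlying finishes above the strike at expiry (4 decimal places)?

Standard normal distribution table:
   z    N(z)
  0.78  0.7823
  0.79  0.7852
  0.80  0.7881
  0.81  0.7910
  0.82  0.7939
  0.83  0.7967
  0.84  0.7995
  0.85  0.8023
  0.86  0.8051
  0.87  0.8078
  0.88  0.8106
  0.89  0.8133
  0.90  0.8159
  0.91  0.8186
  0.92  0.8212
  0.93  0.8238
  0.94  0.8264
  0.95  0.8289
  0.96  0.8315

0.8023

σ√T = 0.23 × 1.1180 = 0.2571
ln(S/K) + (r + σ²/2)T = ln(125/105) + (0.062 + 0.23²/2)·1.25 = 0.1744 + 0.1106 = 0.2849
d₁ = 0.2849 / 0.2571 = 1.1080 ≈ 1.11
d₂ = d₁ − σ√T = 1.1080 − 0.2571 = 0.8508 ≈ 0.85
Risk-neutral Pr[S_T > K] = N(d₂) = N(0.85) = 0.8023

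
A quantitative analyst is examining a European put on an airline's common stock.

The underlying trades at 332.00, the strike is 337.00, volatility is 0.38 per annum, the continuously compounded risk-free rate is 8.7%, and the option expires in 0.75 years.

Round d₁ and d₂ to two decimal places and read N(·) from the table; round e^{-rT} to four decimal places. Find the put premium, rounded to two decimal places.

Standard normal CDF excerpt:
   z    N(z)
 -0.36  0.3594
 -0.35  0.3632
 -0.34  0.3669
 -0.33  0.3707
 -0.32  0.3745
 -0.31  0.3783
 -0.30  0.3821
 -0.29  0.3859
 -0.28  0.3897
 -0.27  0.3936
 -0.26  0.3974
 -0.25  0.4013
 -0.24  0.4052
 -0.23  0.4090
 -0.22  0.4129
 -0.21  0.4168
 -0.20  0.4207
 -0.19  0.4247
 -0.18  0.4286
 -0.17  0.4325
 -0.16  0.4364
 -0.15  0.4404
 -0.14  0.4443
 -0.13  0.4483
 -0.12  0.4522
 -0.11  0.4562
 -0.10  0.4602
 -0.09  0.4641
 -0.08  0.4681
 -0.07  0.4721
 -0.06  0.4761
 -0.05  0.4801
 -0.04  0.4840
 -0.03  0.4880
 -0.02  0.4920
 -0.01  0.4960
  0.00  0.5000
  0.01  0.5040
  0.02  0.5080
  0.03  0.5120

34.78

T = 0.75;  σ√T = 0.3291
ln(S/K) + (r + σ²/2)T = ln(332/337) + (0.087 + 0.38²/2)·0.75 = -0.0149 + 0.1194 = 0.1045
d₁ = 0.1045 / 0.3291 = 0.3174 which rounds to 0.32
d₂ = d₁ − σ√T = 0.3174 − 0.3291 = -0.0117 which rounds to -0.01
exp(−rT) = exp(−0.087·0.75) = 0.9368
N(−d₂) = N(0.01) = 0.5040;  N(−d₁) = N(-0.32) = 0.3745
P = 337·0.9368·0.5040 − 332·0.3745 = 159.1136 − 124.3340 = 34.7796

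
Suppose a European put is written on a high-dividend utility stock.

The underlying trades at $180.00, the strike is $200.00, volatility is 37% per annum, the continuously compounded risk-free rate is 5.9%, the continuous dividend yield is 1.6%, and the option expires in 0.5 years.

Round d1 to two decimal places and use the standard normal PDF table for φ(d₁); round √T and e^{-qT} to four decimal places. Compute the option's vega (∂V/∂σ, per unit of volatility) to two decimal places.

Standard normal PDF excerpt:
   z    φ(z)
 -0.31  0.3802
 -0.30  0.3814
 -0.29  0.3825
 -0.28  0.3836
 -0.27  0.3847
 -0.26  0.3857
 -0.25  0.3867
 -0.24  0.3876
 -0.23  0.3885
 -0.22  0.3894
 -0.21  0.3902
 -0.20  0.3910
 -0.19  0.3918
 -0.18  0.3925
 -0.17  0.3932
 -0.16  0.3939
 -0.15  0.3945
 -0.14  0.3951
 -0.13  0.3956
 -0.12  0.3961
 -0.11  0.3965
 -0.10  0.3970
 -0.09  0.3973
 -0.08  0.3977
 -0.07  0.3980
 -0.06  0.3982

49.47

T = 0.5;  σ√T = 0.2616
d₁ = [ln(180/200) + (0.059 − 0.016 + 0.37²/2)·0.5] / 0.2616 = [-0.1054 + 0.0557] / 0.2616 = -0.1897 ≈ -0.19
√T = √0.5 = 0.7071
φ(d₁) = φ(-0.19) = 0.3918
exp(−qT) = exp(−0.016·0.5) = 0.9920
vega = S·exp(−qT)·φ(d₁)·√T = 180·0.9920·0.3918·0.7071 = 49.4686
(Vega is the same for a European call and put with the same parameters.)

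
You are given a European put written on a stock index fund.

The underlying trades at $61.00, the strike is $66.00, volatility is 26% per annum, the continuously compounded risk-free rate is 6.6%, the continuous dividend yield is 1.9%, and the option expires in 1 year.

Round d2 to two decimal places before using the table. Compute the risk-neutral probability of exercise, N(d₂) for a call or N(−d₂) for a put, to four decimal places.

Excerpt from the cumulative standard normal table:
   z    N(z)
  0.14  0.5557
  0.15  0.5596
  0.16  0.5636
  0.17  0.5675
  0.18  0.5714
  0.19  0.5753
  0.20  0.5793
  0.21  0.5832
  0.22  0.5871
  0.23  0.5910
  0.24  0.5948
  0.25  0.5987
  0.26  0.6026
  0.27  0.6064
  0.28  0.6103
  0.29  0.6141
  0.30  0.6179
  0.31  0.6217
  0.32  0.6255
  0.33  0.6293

0.5987

T = 1;  σ√T = 0.2600
d₁ = [ln(61/66) + (0.066 − 0.019 + 0.26²/2)·1] / 0.2600 = [-0.0788 + 0.0808] / 0.2600 = 0.0078 ≈ 0.01
d₂ = d₁ − σ√T = 0.0078 − 0.2600 = -0.2522 ≈ -0.25
Risk-neutral Pr[S_T < K] = N(−d₂) = N(0.25) = 0.5987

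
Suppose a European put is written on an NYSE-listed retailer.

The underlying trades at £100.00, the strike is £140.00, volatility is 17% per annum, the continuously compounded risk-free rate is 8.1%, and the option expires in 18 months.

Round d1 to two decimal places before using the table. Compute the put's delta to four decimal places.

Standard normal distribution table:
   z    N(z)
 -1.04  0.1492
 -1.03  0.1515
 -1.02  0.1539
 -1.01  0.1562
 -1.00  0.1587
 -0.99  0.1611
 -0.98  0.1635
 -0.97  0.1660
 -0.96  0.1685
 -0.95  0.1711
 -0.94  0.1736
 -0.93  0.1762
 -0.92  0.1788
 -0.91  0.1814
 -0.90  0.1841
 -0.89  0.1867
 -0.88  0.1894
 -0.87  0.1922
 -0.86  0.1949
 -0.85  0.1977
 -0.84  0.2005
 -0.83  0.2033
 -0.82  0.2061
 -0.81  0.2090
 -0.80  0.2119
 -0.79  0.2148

σ√T = 0.17 × 1.2247 = 0.2082
d₁ = [ln(100/140) + (0.081 + ½·0.17²)·1.5] / (σ√T) = (-0.3365 + 0.1432) / 0.2082 = -0.9284 ⇒ -0.93
N(d₁) = N(-0.93) = 0.1762
Δ_put = N(d₁) − 1 = 0.1762 − 1 = -0.8238

-0.8238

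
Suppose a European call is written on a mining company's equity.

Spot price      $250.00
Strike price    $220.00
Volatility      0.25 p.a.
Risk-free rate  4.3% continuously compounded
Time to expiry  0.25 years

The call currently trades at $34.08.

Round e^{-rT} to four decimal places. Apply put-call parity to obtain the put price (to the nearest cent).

e^(−rT) = e^(−0.043·0.25) = 0.9893
Put-call parity: C − P = S − K·e^(−rT) = 250 − 220·0.9893 = 250 − 217.6460 = 32.3540
P = C − (C − P) = 34.08 − (32.3540) = 1.7260

$1.73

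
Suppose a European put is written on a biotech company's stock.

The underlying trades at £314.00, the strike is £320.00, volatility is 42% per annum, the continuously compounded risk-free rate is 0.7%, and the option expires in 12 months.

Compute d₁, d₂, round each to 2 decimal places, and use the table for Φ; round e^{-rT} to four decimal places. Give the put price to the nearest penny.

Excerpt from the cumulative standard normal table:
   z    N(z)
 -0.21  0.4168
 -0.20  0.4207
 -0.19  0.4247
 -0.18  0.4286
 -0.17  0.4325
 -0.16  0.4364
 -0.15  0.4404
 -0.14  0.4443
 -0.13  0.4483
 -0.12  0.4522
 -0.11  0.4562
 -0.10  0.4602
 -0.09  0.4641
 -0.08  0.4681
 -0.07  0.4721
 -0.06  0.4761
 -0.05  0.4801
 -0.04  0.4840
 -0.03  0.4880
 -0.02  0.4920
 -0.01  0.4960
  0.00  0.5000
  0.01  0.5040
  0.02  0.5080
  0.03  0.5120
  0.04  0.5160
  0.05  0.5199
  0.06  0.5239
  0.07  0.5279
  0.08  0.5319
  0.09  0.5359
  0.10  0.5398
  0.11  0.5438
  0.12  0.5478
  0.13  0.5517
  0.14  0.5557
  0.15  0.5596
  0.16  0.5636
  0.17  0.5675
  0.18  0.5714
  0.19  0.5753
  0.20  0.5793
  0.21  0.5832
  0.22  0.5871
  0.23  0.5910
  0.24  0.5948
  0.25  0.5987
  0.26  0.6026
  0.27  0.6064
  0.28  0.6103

£54.42

T = 1;  σ√T = 0.4200
d₁ = [ln(314/320) + (0.007 + ½·0.42²)·1] / (σ√T) = (-0.0189 + 0.0952) / 0.4200 = 0.1816 ≈ 0.18
d₂ = 0.1816 − 0.4200 = -0.2384 ≈ -0.24
exp(−rT) = exp(−0.007·1) = 0.9930
N(−d₂) = N(0.24) = 0.5948;  N(−d₁) = N(-0.18) = 0.4286
P = 320·0.9930·0.5948 − 314·0.4286 = 189.0036 − 134.5804 = 54.4232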